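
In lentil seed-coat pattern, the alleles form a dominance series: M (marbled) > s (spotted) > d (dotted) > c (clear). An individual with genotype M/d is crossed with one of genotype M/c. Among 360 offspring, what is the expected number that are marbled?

Cross: M/d × M/c
Allele dominance: M > s > d > c
Offspring genotypes: 1 M/M, 1 M/c, 1 M/d, 1 d/c
Phenotype counts: 3 marbled, 1 dotted
marbled: 3 out of 4 → fraction 3/4
Expected count = 3/4 × 360 = 270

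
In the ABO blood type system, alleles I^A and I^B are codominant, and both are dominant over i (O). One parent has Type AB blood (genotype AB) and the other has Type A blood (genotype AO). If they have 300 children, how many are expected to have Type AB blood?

Cross: AB × AO
Possible offspring genotypes: 1 AA, 1 AO, 1 AB, 1 BO
Blood type counts: 2 Type A, 1 Type AB, 1 Type B
Probability of Type AB: 1/4
Expected count = 1/4 × 300 = 75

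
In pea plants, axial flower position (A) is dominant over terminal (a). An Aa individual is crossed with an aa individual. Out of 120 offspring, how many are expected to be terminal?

Punnett square for Aa × aa:
Offspring genotypes: 2 Aa, 2 aa
axial: 2, terminal: 2
terminal: 2 out of 4 → fraction 1/2
Expected count = 1/2 × 120 = 60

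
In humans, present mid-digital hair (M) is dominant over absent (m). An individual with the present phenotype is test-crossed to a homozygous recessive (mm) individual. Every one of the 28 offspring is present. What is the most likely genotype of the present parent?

Test cross: ? × mm
All offspring are present.
If the unknown parent were heterozygous (Mm), about half of 28 offspring would be absent; none are. The unknown parent is most likely homozygous dominant (MM).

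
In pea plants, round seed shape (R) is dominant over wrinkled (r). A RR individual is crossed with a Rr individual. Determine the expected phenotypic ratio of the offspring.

Punnett square for RR × Rr:
Offspring genotypes: 2 RR, 2 Rr
round: 4, wrinkled: 0
Ratio: all round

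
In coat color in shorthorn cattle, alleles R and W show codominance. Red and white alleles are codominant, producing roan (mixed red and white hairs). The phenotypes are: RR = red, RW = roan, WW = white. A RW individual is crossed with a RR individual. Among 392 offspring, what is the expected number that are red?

Punnett square for RW × RR:
Offspring genotypes: 2 RR, 2 RW
Phenotype counts: 2 red, 2 roan
red: 2 out of 4 → fraction 1/2
Expected count = 1/2 × 392 = 196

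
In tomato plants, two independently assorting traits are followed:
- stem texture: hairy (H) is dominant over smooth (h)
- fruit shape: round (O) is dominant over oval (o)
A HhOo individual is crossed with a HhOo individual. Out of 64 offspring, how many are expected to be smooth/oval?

Dihybrid cross HhOo × HhOo — consider each gene separately:
stem texture: Hh × Hh → 1 HH, 2 Hh, 1 hh → 3 H_ : 1 hh (out of 4)
fruit shape: Oo × Oo → 1 OO, 2 Oo, 1 oo → 3 O_ : 1 oo (out of 4)
Combine (counts out of 4 × 4 = 16): hairy/round (H_O_) = 3×3 = 9; hairy/oval (H_oo) = 3×1 = 3; smooth/round (hhO_) = 1×3 = 3; smooth/oval (hhoo) = 1×1 = 1
Phenotype counts (out of 16): 9 hairy/round, 3 hairy/oval, 3 smooth/round, 1 smooth/oval
smooth/oval: 1 out of 16 → fraction 1/16
Expected count = 1/16 × 64 = 4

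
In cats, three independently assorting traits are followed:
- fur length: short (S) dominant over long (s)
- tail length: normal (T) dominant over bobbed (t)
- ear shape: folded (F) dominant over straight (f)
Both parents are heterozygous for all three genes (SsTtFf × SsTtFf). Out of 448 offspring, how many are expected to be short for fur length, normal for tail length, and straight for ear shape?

Trihybrid cross: SsTtFf × SsTtFf
Each trait segregates independently with a 3:1 phenotypic ratio, so each gene contributes 3/4 (dominant) or 1/4 (recessive).
Target: short (fur length), normal (tail length), straight (ear shape)
Probability = product of independent per-trait probabilities
= 3/4 × 3/4 × 1/4 = 9/64
Expected count = 9/64 × 448 = 63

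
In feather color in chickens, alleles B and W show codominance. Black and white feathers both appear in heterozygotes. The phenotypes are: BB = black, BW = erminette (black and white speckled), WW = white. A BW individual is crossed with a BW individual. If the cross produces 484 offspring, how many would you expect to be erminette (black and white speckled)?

Punnett square for BW × BW:
Offspring genotypes: 1 BB, 2 BW, 1 WW
Phenotype counts: 1 black, 2 erminette (black and white speckled), 1 white
erminette (black and white speckled): 2 out of 4 → fraction 1/2
Expected count = 1/2 × 484 = 242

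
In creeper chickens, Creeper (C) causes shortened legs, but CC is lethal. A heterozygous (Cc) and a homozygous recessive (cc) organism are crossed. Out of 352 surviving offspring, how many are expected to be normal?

Cross: Cc × cc
Punnett square offspring (before lethality): 2 Cc, 2 cc
No CC offspring are produced in this cross.
normal: 2 out of 4 → fraction 1/2
Expected count = 1/2 × 352 = 176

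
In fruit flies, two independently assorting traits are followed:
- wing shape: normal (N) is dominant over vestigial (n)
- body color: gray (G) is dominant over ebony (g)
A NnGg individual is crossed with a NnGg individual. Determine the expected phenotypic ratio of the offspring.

Dihybrid cross NnGg × NnGg — consider each gene separately:
wing shape: Nn × Nn → 1 NN, 2 Nn, 1 nn → 3 N_ : 1 nn (out of 4)
body color: Gg × Gg → 1 GG, 2 Gg, 1 gg → 3 G_ : 1 gg (out of 4)
Combine (counts out of 4 × 4 = 16): normal/gray (N_G_) = 3×3 = 9; normal/ebony (N_gg) = 3×1 = 3; vestigial/gray (nnG_) = 1×3 = 3; vestigial/ebony (nngg) = 1×1 = 1
Phenotype counts (out of 16): 9 normal/gray, 3 normal/ebony, 3 vestigial/gray, 1 vestigial/ebony
Ratio: 9 normal/gray : 3 normal/ebony : 3 vestigial/gray : 1 vestigial/ebony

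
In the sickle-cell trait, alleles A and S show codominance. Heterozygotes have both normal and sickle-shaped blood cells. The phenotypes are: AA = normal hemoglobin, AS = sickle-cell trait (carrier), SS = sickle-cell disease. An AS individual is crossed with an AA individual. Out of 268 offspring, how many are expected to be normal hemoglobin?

Punnett square for AS × AA:
Offspring genotypes: 2 AA, 2 AS
Phenotype counts: 2 normal hemoglobin, 2 sickle-cell trait (carrier)
normal hemoglobin: 2 out of 4 → fraction 1/2
Expected count = 1/2 × 268 = 134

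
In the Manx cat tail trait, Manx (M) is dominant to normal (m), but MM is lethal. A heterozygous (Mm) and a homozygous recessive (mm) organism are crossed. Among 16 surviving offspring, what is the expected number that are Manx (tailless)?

Cross: Mm × mm
Punnett square offspring (before lethality): 2 Mm, 2 mm
No MM offspring are produced in this cross.
Manx (tailless): 2 out of 4 → fraction 1/2
Expected count = 1/2 × 16 = 8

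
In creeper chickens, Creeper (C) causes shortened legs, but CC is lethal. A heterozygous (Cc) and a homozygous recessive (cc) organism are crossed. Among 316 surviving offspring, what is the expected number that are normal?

Cross: Cc × cc
Punnett square offspring (before lethality): 2 Cc, 2 cc
No CC offspring are produced in this cross.
normal: 2 out of 4 → fraction 1/2
Expected count = 1/2 × 316 = 158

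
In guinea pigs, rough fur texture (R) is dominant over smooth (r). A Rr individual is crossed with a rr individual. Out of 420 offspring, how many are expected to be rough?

Punnett square for Rr × rr:
Offspring genotypes: 2 Rr, 2 rr
rough: 2, smooth: 2
rough: 2 out of 4 → fraction 1/2
Expected count = 1/2 × 420 = 210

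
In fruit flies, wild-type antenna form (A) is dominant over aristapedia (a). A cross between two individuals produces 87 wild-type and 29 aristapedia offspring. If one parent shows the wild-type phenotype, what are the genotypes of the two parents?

Observed offspring: 87 wild-type, 29 aristapedia
The observed ratio simplifies to 3:1. Aristapedia (aa) offspring appear, so each parent must contribute one a allele. The parent stated to show wild-type carries A, so it is Aa. The other parent is then either Aa or aa: Aa × aa would give a 1:1 split, whereas Aa × Aa gives 3:1 — matching the data. So both parents are heterozygous (Aa × Aa).
Parent genotypes: Aa × Aa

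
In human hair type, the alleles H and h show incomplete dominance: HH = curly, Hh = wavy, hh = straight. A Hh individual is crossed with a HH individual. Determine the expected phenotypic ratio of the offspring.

Punnett square for Hh × HH:
Offspring genotypes: 2 HH, 2 Hh
Phenotype counts: 2 curly, 2 wavy
Ratio: 1 curly : 1 wavy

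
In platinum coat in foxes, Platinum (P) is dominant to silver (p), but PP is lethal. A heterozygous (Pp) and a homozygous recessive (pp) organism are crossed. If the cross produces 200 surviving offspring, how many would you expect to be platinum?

Cross: Pp × pp
Punnett square offspring (before lethality): 2 Pp, 2 pp
No PP offspring are produced in this cross.
platinum: 2 out of 4 → fraction 1/2
Expected count = 1/2 × 200 = 100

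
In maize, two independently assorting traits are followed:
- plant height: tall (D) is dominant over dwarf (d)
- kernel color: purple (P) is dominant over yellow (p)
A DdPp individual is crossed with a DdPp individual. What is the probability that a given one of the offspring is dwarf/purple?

Dihybrid cross DdPp × DdPp — consider each gene separately:
plant height: Dd × Dd → 1 DD, 2 Dd, 1 dd → 3 D_ : 1 dd (out of 4)
kernel color: Pp × Pp → 1 PP, 2 Pp, 1 pp → 3 P_ : 1 pp (out of 4)
Combine (counts out of 4 × 4 = 16): tall/purple (D_P_) = 3×3 = 9; tall/yellow (D_pp) = 3×1 = 3; dwarf/purple (ddP_) = 1×3 = 3; dwarf/yellow (ddpp) = 1×1 = 1
Phenotype counts (out of 16): 9 tall/purple, 3 tall/yellow, 3 dwarf/purple, 1 dwarf/yellow
dwarf/purple: 3 out of 16
Probability: 3/16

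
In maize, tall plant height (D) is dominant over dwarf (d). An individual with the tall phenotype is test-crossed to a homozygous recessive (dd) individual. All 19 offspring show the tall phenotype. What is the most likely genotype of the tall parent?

Test cross: ? × dd
All offspring are tall.
If the unknown parent were heterozygous (Dd), about half of 19 offspring would be dwarf; none are. The unknown parent is most likely homozygous dominant (DD).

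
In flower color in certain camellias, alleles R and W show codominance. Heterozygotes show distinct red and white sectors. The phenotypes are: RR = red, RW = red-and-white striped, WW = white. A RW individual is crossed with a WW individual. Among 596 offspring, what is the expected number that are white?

Punnett square for RW × WW:
Offspring genotypes: 2 RW, 2 WW
Phenotype counts: 2 red-and-white striped, 2 white
white: 2 out of 4 → fraction 1/2
Expected count = 1/2 × 596 = 298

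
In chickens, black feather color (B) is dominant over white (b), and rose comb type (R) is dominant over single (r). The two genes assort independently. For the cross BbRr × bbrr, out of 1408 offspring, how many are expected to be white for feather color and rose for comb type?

Dihybrid cross BbRr × bbrr — consider each gene separately:
feather color: Bb × bb → 2 Bb, 2 bb → 2 B_ : 2 bb (out of 4)
comb type: Rr × rr → 2 Rr, 2 rr → 2 R_ : 2 rr (out of 4)
Looking for: white (bb) and rose (R_)
P(white) = 2/4, P(rose) = 2/4
P(both) = 2/4 × 2/4 = 4/16 = 1/4
Expected count = 1/4 × 1408 = 352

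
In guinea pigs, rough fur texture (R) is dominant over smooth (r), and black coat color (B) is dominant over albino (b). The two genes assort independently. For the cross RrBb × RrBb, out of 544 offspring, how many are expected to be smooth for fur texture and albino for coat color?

Dihybrid cross RrBb × RrBb — consider each gene separately:
fur texture: Rr × Rr → 1 RR, 2 Rr, 1 rr → 3 R_ : 1 rr (out of 4)
coat color: Bb × Bb → 1 BB, 2 Bb, 1 bb → 3 B_ : 1 bb (out of 4)
Looking for: smooth (rr) and albino (bb)
P(smooth) = 1/4, P(albino) = 1/4
P(both) = 1/4 × 1/4 = 1/16
Expected count = 1/16 × 544 = 34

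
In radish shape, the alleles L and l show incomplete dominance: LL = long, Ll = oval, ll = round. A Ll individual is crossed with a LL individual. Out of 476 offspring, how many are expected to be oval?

Punnett square for Ll × LL:
Offspring genotypes: 2 LL, 2 Ll
Phenotype counts: 2 long, 2 oval
oval: 2 out of 4 → fraction 1/2
Expected count = 1/2 × 476 = 238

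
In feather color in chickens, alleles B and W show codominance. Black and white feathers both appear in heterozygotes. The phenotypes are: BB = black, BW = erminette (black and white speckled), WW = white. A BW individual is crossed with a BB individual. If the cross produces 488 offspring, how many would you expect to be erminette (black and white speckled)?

Punnett square for BW × BB:
Offspring genotypes: 2 BB, 2 BW
Phenotype counts: 2 black, 2 erminette (black and white speckled)
erminette (black and white speckled): 2 out of 4 → fraction 1/2
Expected count = 1/2 × 488 = 244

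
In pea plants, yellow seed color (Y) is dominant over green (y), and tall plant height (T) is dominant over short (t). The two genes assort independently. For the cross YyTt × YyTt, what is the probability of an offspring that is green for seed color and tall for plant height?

Dihybrid cross YyTt × YyTt — consider each gene separately:
seed color: Yy × Yy → 1 YY, 2 Yy, 1 yy → 3 Y_ : 1 yy (out of 4)
plant height: Tt × Tt → 1 TT, 2 Tt, 1 tt → 3 T_ : 1 tt (out of 4)
Looking for: green (yy) and tall (T_)
P(green) = 1/4, P(tall) = 3/4
P(both) = 1/4 × 3/4 = 3/16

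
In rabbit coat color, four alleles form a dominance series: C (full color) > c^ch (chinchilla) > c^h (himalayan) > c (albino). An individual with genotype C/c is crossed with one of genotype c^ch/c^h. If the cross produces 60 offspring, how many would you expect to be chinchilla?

Cross: C/c × c^ch/c^h
Allele dominance: C > c^ch > c^h > c
Offspring genotypes: 1 C/c^ch, 1 C/c^h, 1 c^ch/c, 1 c^h/c
Phenotype counts: 2 full color, 1 chinchilla, 1 himalayan
chinchilla: 1 out of 4 → fraction 1/4
Expected count = 1/4 × 60 = 15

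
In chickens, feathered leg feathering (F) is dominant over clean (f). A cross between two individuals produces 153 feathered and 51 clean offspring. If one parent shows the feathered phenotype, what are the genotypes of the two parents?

Observed offspring: 153 feathered, 51 clean
The observed ratio simplifies to 3:1. Clean (ff) offspring appear, so each parent must contribute one f allele. The parent stated to show feathered carries F, so it is Ff. The other parent is then either Ff or ff: Ff × ff would give a 1:1 split, whereas Ff × Ff gives 3:1 — matching the data. So both parents are heterozygous (Ff × Ff).
Parent genotypes: Ff × Ff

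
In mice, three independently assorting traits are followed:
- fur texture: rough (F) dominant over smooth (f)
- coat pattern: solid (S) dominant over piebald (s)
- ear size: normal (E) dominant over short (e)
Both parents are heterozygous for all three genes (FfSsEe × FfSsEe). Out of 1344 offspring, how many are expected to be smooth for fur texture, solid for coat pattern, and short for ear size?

Trihybrid cross: FfSsEe × FfSsEe
Each trait segregates independently with a 3:1 phenotypic ratio, so each gene contributes 3/4 (dominant) or 1/4 (recessive).
Target: smooth (fur texture), solid (coat pattern), short (ear size)
Probability = product of independent per-trait probabilities
= 1/4 × 3/4 × 1/4 = 3/64
Expected count = 3/64 × 1344 = 63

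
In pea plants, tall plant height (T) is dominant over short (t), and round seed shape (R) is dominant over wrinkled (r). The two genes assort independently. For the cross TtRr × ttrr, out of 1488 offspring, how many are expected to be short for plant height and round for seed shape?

Dihybrid cross TtRr × ttrr — consider each gene separately:
plant height: Tt × tt → 2 Tt, 2 tt → 2 T_ : 2 tt (out of 4)
seed shape: Rr × rr → 2 Rr, 2 rr → 2 R_ : 2 rr (out of 4)
Looking for: short (tt) and round (R_)
P(short) = 2/4, P(round) = 2/4
P(both) = 2/4 × 2/4 = 4/16 = 1/4
Expected count = 1/4 × 1488 = 372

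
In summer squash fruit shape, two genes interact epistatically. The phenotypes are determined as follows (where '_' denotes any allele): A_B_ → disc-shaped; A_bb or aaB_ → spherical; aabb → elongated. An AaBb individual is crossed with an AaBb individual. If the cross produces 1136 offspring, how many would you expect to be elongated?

Cross: AaBb × AaBb — consider each gene separately:
A gene: Aa × Aa → 1 AA, 2 Aa, 1 aa → 3 A_ : 1 aa (out of 4)
B gene: Bb × Bb → 1 BB, 2 Bb, 1 bb → 3 B_ : 1 bb (out of 4)
Genotype classes (out of 4 × 4 = 16): A_B_ = 3×3 = 9; A_bb = 3×1 = 3; aaB_ = 1×3 = 3; aabb = 1×1 = 1
Apply the phenotype rules: A_B_ (9) → disc-shaped; A_bb (3) + aaB_ (3) → spherical; aabb (1) → elongated
Phenotype counts (out of 16): 9 disc-shaped, 6 spherical, 1 elongated
elongated: 1 out of 16 → fraction 1/16
Expected count = 1/16 × 1136 = 71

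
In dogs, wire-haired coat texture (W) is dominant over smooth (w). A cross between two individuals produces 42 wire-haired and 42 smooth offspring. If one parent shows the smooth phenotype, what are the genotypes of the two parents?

Observed offspring: 42 wire-haired, 42 smooth
The observed ratio simplifies to 1:1. One parent shows smooth, so its genotype must be ww. A 1:1 offspring split requires the other parent to be heterozygous (Ww).
Parent genotypes: ww × Ww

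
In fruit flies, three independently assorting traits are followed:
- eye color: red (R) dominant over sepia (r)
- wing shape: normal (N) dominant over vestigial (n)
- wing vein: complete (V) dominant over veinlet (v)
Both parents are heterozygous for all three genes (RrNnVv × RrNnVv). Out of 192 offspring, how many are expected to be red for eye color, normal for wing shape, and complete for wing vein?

Trihybrid cross: RrNnVv × RrNnVv
Each trait segregates independently with a 3:1 phenotypic ratio, so each gene contributes 3/4 (dominant) or 1/4 (recessive).
Target: red (eye color), normal (wing shape), complete (wing vein)
Probability = product of independent per-trait probabilities
= 3/4 × 3/4 × 3/4 = 27/64
Expected count = 27/64 × 192 = 81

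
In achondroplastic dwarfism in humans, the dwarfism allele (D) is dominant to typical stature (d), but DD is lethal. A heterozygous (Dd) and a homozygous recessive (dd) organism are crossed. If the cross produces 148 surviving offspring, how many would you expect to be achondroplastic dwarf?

Cross: Dd × dd
Punnett square offspring (before lethality): 2 Dd, 2 dd
No DD offspring are produced in this cross.
achondroplastic dwarf: 2 out of 4 → fraction 1/2
Expected count = 1/2 × 148 = 74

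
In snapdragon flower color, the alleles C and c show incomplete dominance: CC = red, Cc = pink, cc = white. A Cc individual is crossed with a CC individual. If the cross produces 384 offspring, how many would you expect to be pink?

Punnett square for Cc × CC:
Offspring genotypes: 2 CC, 2 Cc
Phenotype counts: 2 red, 2 pink
pink: 2 out of 4 → fraction 1/2
Expected count = 1/2 × 384 = 192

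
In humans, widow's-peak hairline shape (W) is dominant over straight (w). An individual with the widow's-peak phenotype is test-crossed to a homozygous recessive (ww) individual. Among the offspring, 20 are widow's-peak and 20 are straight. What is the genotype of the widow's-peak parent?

Test cross: ? × ww
Offspring: 20 widow's-peak, 20 straight — approximately 1:1.
A 1:1 ratio in a test cross indicates the unknown parent is heterozygous (Ww).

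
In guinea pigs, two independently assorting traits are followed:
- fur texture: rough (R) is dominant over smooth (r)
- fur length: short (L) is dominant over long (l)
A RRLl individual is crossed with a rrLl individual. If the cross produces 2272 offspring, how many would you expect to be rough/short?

Dihybrid cross RRLl × rrLl — consider each gene separately:
fur texture: RR × rr → 4 Rr → 4 R_ (out of 4)
fur length: Ll × Ll → 1 LL, 2 Ll, 1 ll → 3 L_ : 1 ll (out of 4)
Combine (counts out of 4 × 4 = 16): rough/short (R_L_) = 4×3 = 12; rough/long (R_ll) = 4×1 = 4
Phenotype counts (out of 16): 12 rough/short, 4 rough/long
rough/short: 12 out of 16 → fraction 3/4
Expected count = 3/4 × 2272 = 1704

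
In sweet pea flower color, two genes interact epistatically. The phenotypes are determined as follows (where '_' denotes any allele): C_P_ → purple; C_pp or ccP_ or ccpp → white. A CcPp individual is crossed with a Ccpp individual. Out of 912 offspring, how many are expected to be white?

Cross: CcPp × Ccpp — consider each gene separately:
C gene: Cc × Cc → 1 CC, 2 Cc, 1 cc → 3 C_ : 1 cc (out of 4)
P gene: Pp × pp → 2 Pp, 2 pp → 2 P_ : 2 pp (out of 4)
Genotype classes (out of 4 × 4 = 16): C_P_ = 3×2 = 6; C_pp = 3×2 = 6; ccP_ = 1×2 = 2; ccpp = 1×2 = 2
Apply the phenotype rules: C_P_ (6) → purple; C_pp (6) + ccP_ (2) + ccpp (2) → white
Phenotype counts (out of 16): 6 purple, 10 white
white: 10 out of 16 → fraction 5/8
Expected count = 5/8 × 912 = 570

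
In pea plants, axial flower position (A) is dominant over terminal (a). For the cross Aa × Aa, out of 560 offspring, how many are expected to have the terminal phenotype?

Punnett square for Aa × Aa:
Offspring genotypes: 1 AA, 2 Aa, 1 aa
Total offspring: 4
Count with target: 1
Probability: 1/4
Expected count = 1/4 × 560 = 140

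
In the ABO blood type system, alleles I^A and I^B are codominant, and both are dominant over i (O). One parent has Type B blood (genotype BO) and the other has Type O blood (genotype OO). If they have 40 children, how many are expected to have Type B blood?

Cross: BO × OO
Possible offspring genotypes: 2 BO, 2 OO
Blood type counts: 2 Type B, 2 Type O
Probability of Type B: 2/4 = 1/2
Expected count = 1/2 × 40 = 20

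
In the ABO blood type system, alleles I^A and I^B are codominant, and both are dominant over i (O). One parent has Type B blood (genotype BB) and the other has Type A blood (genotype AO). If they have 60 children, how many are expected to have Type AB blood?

Cross: BB × AO
Possible offspring genotypes: 2 AB, 2 BO
Blood type counts: 2 Type AB, 2 Type B
Probability of Type AB: 2/4 = 1/2
Expected count = 1/2 × 60 = 30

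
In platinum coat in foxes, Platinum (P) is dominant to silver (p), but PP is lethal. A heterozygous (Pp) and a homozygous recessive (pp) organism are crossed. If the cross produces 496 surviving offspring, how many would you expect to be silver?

Cross: Pp × pp
Punnett square offspring (before lethality): 2 Pp, 2 pp
No PP offspring are produced in this cross.
silver: 2 out of 4 → fraction 1/2
Expected count = 1/2 × 496 = 248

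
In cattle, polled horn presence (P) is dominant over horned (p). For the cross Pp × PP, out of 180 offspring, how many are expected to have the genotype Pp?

Punnett square for Pp × PP:
Offspring genotypes: 2 PP, 2 Pp
Total offspring: 4
Count with target: 2
Probability: 2/4 = 1/2
Expected count = 1/2 × 180 = 90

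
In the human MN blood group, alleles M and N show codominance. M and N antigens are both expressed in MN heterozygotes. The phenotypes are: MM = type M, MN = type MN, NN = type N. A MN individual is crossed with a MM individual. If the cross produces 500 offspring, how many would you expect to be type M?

Punnett square for MN × MM:
Offspring genotypes: 2 MM, 2 MN
Phenotype counts: 2 type M, 2 type MN
type M: 2 out of 4 → fraction 1/2
Expected count = 1/2 × 500 = 250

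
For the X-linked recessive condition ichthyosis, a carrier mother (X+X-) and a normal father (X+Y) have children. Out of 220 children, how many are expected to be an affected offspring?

Cross: X+X- × X+Y
Offspring: 1 X+X+, 1 X+Y, 1 X+X-, 1 X-Y
Probability of an affected offspring: 1/4
Expected count = 1/4 × 220 = 55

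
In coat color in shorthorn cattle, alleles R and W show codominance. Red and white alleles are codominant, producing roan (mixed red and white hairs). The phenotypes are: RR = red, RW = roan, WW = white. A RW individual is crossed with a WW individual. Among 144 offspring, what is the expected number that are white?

Punnett square for RW × WW:
Offspring genotypes: 2 RW, 2 WW
Phenotype counts: 2 roan, 2 white
white: 2 out of 4 → fraction 1/2
Expected count = 1/2 × 144 = 72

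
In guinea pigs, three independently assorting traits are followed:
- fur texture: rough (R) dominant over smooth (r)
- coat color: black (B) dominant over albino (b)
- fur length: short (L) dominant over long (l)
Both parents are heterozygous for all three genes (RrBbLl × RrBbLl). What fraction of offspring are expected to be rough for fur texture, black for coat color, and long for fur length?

Trihybrid cross: RrBbLl × RrBbLl
Each trait segregates independently with a 3:1 phenotypic ratio, so each gene contributes 3/4 (dominant) or 1/4 (recessive).
Target: rough (fur texture), black (coat color), long (fur length)
Probability = product of independent per-trait probabilities
= 3/4 × 3/4 × 1/4 = 9/64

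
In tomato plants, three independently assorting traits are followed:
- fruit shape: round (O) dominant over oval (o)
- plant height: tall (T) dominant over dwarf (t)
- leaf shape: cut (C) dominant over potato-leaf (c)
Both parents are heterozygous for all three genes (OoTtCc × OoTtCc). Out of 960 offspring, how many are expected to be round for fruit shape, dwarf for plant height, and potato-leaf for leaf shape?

Trihybrid cross: OoTtCc × OoTtCc
Each trait segregates independently with a 3:1 phenotypic ratio, so each gene contributes 3/4 (dominant) or 1/4 (recessive).
Target: round (fruit shape), dwarf (plant height), potato-leaf (leaf shape)
Probability = product of independent per-trait probabilities
= 3/4 × 1/4 × 1/4 = 3/64
Expected count = 3/64 × 960 = 45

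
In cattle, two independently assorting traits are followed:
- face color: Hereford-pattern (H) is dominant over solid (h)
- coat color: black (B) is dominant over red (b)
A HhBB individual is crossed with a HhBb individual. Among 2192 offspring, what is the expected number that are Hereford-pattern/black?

Dihybrid cross HhBB × HhBb — consider each gene separately:
face color: Hh × Hh → 1 HH, 2 Hh, 1 hh → 3 H_ : 1 hh (out of 4)
coat color: BB × Bb → 2 BB, 2 Bb → 4 B_ (out of 4)
Combine (counts out of 4 × 4 = 16): Hereford-pattern/black (H_B_) = 3×4 = 12; solid/black (hhB_) = 1×4 = 4
Phenotype counts (out of 16): 12 Hereford-pattern/black, 4 solid/black
Hereford-pattern/black: 12 out of 16 → fraction 3/4
Expected count = 3/4 × 2192 = 1644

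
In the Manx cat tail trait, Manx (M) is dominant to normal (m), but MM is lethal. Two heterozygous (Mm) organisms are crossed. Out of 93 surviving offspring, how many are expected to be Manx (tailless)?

Cross: Mm × Mm
Punnett square offspring (before lethality): 1 MM, 2 Mm, 1 mm
The MM genotype is lethal (embryos die); surviving offspring: 2 Mm, 1 mm
Manx (tailless): 2 out of 3 → fraction 2/3
Expected count = 2/3 × 93 = 62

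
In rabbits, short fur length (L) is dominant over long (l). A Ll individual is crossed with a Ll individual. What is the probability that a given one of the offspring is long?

Punnett square for Ll × Ll:
Offspring genotypes: 1 LL, 2 Ll, 1 ll
short: 3, long: 1
long: 1 out of 4
Probability: 1/4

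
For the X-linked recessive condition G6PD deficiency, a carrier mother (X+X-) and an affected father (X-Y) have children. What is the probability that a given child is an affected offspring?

Cross: X+X- × X-Y
Offspring: 1 X+X-, 1 X+Y, 1 X-X-, 1 X-Y
Probability of an affected offspring: 2/4 = 1/2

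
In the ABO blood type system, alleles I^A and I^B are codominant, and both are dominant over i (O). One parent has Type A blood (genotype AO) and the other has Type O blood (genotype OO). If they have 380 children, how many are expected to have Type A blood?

Cross: AO × OO
Possible offspring genotypes: 2 AO, 2 OO
Blood type counts: 2 Type A, 2 Type O
Probability of Type A: 2/4 = 1/2
Expected count = 1/2 × 380 = 190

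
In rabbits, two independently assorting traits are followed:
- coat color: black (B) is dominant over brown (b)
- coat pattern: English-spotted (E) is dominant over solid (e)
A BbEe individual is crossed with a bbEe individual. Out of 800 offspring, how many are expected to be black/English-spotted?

Dihybrid cross BbEe × bbEe — consider each gene separately:
coat color: Bb × bb → 2 Bb, 2 bb → 2 B_ : 2 bb (out of 4)
coat pattern: Ee × Ee → 1 EE, 2 Ee, 1 ee → 3 E_ : 1 ee (out of 4)
Combine (counts out of 4 × 4 = 16): black/English-spotted (B_E_) = 2×3 = 6; black/solid (B_ee) = 2×1 = 2; brown/English-spotted (bbE_) = 2×3 = 6; brown/solid (bbee) = 2×1 = 2
Phenotype counts (out of 16): 6 black/English-spotted, 2 black/solid, 6 brown/English-spotted, 2 brown/solid
black/English-spotted: 6 out of 16 → fraction 3/8
Expected count = 3/8 × 800 = 300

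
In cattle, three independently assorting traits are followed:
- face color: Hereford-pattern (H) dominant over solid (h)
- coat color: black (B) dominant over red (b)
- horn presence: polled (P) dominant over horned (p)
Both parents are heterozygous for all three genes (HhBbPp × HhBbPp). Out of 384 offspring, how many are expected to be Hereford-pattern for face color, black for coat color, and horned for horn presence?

Trihybrid cross: HhBbPp × HhBbPp
Each trait segregates independently with a 3:1 phenotypic ratio, so each gene contributes 3/4 (dominant) or 1/4 (recessive).
Target: Hereford-pattern (face color), black (coat color), horned (horn presence)
Probability = product of independent per-trait probabilities
= 3/4 × 3/4 × 1/4 = 9/64
Expected count = 9/64 × 384 = 54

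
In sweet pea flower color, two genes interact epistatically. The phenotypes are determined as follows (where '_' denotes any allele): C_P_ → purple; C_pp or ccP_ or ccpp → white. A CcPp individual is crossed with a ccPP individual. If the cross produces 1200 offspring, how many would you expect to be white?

Cross: CcPp × ccPP — consider each gene separately:
C gene: Cc × cc → 2 Cc, 2 cc → 2 C_ : 2 cc (out of 4)
P gene: Pp × PP → 2 PP, 2 Pp → 4 P_ (out of 4)
Genotype classes (out of 4 × 4 = 16): C_P_ = 2×4 = 8; ccP_ = 2×4 = 8
Apply the phenotype rules: C_P_ (8) → purple; ccP_ (8) → white
Phenotype counts (out of 16): 8 purple, 8 white
white: 8 out of 16 → fraction 1/2
Expected count = 1/2 × 1200 = 600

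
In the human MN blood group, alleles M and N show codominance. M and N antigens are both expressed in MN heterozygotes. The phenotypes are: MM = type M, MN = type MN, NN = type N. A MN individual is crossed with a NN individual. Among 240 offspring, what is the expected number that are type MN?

Punnett square for MN × NN:
Offspring genotypes: 2 MN, 2 NN
Phenotype counts: 2 type MN, 2 type N
type MN: 2 out of 4 → fraction 1/2
Expected count = 1/2 × 240 = 120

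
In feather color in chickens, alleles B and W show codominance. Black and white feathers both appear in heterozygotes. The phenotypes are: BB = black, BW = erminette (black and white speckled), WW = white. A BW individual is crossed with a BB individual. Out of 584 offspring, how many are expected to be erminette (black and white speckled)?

Punnett square for BW × BB:
Offspring genotypes: 2 BB, 2 BW
Phenotype counts: 2 black, 2 erminette (black and white speckled)
erminette (black and white speckled): 2 out of 4 → fraction 1/2
Expected count = 1/2 × 584 = 292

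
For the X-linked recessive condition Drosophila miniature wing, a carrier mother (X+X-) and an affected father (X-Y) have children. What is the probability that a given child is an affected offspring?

Cross: X+X- × X-Y
Offspring: 1 X+X-, 1 X+Y, 1 X-X-, 1 X-Y
Probability of an affected offspring: 2/4 = 1/2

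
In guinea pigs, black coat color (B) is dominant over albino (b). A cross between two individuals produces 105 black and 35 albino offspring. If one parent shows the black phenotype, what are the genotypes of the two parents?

Observed offspring: 105 black, 35 albino
The observed ratio simplifies to 3:1. Albino (bb) offspring appear, so each parent must contribute one b allele. The parent stated to show black carries B, so it is Bb. The other parent is then either Bb or bb: Bb × bb would give a 1:1 split, whereas Bb × Bb gives 3:1 — matching the data. So both parents are heterozygous (Bb × Bb).
Parent genotypes: Bb × Bb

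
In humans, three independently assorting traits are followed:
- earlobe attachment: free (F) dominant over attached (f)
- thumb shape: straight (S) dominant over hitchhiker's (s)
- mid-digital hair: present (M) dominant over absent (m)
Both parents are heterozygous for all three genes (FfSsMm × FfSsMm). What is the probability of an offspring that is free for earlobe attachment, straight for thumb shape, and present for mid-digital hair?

Trihybrid cross: FfSsMm × FfSsMm
Each trait segregates independently with a 3:1 phenotypic ratio, so each gene contributes 3/4 (dominant) or 1/4 (recessive).
Target: free (earlobe attachment), straight (thumb shape), present (mid-digital hair)
Probability = product of independent per-trait probabilities
= 3/4 × 3/4 × 3/4 = 27/64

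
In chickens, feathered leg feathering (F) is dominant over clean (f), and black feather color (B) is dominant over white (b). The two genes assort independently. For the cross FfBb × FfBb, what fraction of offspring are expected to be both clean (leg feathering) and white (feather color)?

Dihybrid cross FfBb × FfBb — consider each gene separately:
leg feathering: Ff × Ff → 1 FF, 2 Ff, 1 ff → 3 F_ : 1 ff (out of 4)
feather color: Bb × Bb → 1 BB, 2 Bb, 1 bb → 3 B_ : 1 bb (out of 4)
Looking for: clean (ff) and white (bb)
P(clean) = 1/4, P(white) = 1/4
P(both) = 1/4 × 1/4 = 1/16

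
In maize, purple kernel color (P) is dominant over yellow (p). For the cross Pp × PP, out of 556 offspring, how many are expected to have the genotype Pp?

Punnett square for Pp × PP:
Offspring genotypes: 2 PP, 2 Pp
Total offspring: 4
Count with target: 2
Probability: 2/4 = 1/2
Expected count = 1/2 × 556 = 278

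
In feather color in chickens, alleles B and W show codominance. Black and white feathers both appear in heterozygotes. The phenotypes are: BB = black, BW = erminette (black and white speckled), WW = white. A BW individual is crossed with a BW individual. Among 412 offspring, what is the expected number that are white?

Punnett square for BW × BW:
Offspring genotypes: 1 BB, 2 BW, 1 WW
Phenotype counts: 1 black, 2 erminette (black and white speckled), 1 white
white: 1 out of 4 → fraction 1/4
Expected count = 1/4 × 412 = 103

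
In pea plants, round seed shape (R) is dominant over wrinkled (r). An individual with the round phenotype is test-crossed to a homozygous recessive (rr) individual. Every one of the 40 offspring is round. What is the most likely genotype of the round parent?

Test cross: ? × rr
All offspring are round.
If the unknown parent were heterozygous (Rr), about half of 40 offspring would be wrinkled; none are. The unknown parent is most likely homozygous dominant (RR).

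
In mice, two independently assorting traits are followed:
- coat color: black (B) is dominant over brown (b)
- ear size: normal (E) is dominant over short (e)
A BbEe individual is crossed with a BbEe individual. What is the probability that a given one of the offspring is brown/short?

Dihybrid cross BbEe × BbEe — consider each gene separately:
coat color: Bb × Bb → 1 BB, 2 Bb, 1 bb → 3 B_ : 1 bb (out of 4)
ear size: Ee × Ee → 1 EE, 2 Ee, 1 ee → 3 E_ : 1 ee (out of 4)
Combine (counts out of 4 × 4 = 16): black/normal (B_E_) = 3×3 = 9; black/short (B_ee) = 3×1 = 3; brown/normal (bbE_) = 1×3 = 3; brown/short (bbee) = 1×1 = 1
Phenotype counts (out of 16): 9 black/normal, 3 black/short, 3 brown/normal, 1 brown/short
brown/short: 1 out of 16
Probability: 1/16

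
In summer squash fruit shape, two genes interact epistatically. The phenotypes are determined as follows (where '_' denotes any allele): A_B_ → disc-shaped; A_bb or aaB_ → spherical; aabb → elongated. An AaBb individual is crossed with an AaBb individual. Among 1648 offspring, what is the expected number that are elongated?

Cross: AaBb × AaBb — consider each gene separately:
A gene: Aa × Aa → 1 AA, 2 Aa, 1 aa → 3 A_ : 1 aa (out of 4)
B gene: Bb × Bb → 1 BB, 2 Bb, 1 bb → 3 B_ : 1 bb (out of 4)
Genotype classes (out of 4 × 4 = 16): A_B_ = 3×3 = 9; A_bb = 3×1 = 3; aaB_ = 1×3 = 3; aabb = 1×1 = 1
Apply the phenotype rules: A_B_ (9) → disc-shaped; A_bb (3) + aaB_ (3) → spherical; aabb (1) → elongated
Phenotype counts (out of 16): 9 disc-shaped, 6 spherical, 1 elongated
elongated: 1 out of 16 → fraction 1/16
Expected count = 1/16 × 1648 = 103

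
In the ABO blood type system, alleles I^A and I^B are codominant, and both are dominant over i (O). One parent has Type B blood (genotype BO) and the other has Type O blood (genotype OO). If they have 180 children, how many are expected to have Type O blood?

Cross: BO × OO
Possible offspring genotypes: 2 BO, 2 OO
Blood type counts: 2 Type B, 2 Type O
Probability of Type O: 2/4 = 1/2
Expected count = 1/2 × 180 = 90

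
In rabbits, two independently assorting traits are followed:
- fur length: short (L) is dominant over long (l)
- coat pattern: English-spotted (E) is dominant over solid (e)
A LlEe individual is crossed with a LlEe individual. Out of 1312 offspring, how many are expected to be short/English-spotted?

Dihybrid cross LlEe × LlEe — consider each gene separately:
fur length: Ll × Ll → 1 LL, 2 Ll, 1 ll → 3 L_ : 1 ll (out of 4)
coat pattern: Ee × Ee → 1 EE, 2 Ee, 1 ee → 3 E_ : 1 ee (out of 4)
Combine (counts out of 4 × 4 = 16): short/English-spotted (L_E_) = 3×3 = 9; short/solid (L_ee) = 3×1 = 3; long/English-spotted (llE_) = 1×3 = 3; long/solid (llee) = 1×1 = 1
Phenotype counts (out of 16): 9 short/English-spotted, 3 short/solid, 3 long/English-spotted, 1 long/solid
short/English-spotted: 9 out of 16 → fraction 9/16
Expected count = 9/16 × 1312 = 738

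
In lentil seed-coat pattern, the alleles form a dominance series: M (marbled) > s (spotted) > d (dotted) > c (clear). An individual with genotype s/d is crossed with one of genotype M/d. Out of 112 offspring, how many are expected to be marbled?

Cross: s/d × M/d
Allele dominance: M > s > d > c
Offspring genotypes: 1 M/s, 1 s/d, 1 M/d, 1 d/d
Phenotype counts: 2 marbled, 1 spotted, 1 dotted
marbled: 2 out of 4 → fraction 1/2
Expected count = 1/2 × 112 = 56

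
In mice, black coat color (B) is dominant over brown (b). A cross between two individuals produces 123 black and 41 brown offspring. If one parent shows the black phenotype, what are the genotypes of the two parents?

Observed offspring: 123 black, 41 brown
The observed ratio simplifies to 3:1. Brown (bb) offspring appear, so each parent must contribute one b allele. The parent stated to show black carries B, so it is Bb. The other parent is then either Bb or bb: Bb × bb would give a 1:1 split, whereas Bb × Bb gives 3:1 — matching the data. So both parents are heterozygous (Bb × Bb).
Parent genotypes: Bb × Bb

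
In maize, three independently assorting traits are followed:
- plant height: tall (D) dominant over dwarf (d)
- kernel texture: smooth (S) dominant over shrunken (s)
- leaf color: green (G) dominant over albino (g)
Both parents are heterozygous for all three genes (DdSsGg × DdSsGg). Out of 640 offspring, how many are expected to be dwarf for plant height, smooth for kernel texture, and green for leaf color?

Trihybrid cross: DdSsGg × DdSsGg
Each trait segregates independently with a 3:1 phenotypic ratio, so each gene contributes 3/4 (dominant) or 1/4 (recessive).
Target: dwarf (plant height), smooth (kernel texture), green (leaf color)
Probability = product of independent per-trait probabilities
= 1/4 × 3/4 × 3/4 = 9/64
Expected count = 9/64 × 640 = 90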